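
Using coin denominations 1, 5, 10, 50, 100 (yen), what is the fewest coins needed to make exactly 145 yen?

Use the largest denomination that fits, subtract, and repeat.
145 − 1×100→45 − 4×10→5 − 1×5→0
Total coins = 1 + 4 + 1 = 6

6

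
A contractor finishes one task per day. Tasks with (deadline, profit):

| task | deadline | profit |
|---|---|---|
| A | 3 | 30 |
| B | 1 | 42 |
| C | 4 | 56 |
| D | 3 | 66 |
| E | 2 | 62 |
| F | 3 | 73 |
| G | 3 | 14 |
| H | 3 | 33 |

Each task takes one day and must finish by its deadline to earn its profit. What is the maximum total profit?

Profit order: F=73 D=66 E=62 C=56 B=42 H=33 A=30 G=14
Assign: F→slot 3, D→slot 2, E→slot 1, C→slot 4, B skipped, H skipped, A skipped, G skipped.
Slots: [1:E] [2:D] [3:F] [4:C]
Profit = 62 + 66 + 73 + 56 = 257

257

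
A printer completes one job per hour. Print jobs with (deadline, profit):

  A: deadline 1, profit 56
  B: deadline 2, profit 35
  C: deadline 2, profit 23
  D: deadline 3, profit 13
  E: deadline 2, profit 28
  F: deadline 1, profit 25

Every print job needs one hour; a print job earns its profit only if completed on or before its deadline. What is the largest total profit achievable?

Profit order: A=56 B=35 E=28 F=25 C=23 D=13
Assign: A→slot 1, B→slot 2, E skipped, F skipped, C skipped, D→slot 3.
Slots: [1:A] [2:B] [3:D]
Profit = 56 + 35 + 13 = 104

104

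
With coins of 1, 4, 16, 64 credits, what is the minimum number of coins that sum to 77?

77 = 1×64 + 3×4 + 1×1
Total coins = 1 + 3 + 1 = 5

5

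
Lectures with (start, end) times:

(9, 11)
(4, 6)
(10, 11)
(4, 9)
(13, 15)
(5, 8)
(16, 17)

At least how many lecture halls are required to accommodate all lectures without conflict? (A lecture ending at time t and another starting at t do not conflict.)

3

Count concurrent intervals with a sweep; the peak is the room count.
Events (time:±→running): 4:+→1 4:+→2 5:+→3 … peak 3.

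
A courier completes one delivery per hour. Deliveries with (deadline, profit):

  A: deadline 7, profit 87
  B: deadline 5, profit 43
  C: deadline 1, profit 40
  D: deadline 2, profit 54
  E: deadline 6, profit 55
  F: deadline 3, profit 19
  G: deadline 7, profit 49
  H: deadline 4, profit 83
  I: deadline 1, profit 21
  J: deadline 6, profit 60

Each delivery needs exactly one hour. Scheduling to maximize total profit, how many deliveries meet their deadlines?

Sort by profit descending; place each in the latest free slot ≤ its deadline.
Profit order: A=87 H=83 J=60 E=55 D=54 G=49 B=43 C=40 I=21 F=19
Assign: A→slot 7, H→slot 4, J→slot 6, E→slot 5, D→slot 2, G→slot 3, B→slot 1, C skipped, I skipped, F skipped.
Slots: [1:B] [2:D] [3:G] [4:H] [5:E] [6:J] [7:A]
7 of 10 scheduled.

7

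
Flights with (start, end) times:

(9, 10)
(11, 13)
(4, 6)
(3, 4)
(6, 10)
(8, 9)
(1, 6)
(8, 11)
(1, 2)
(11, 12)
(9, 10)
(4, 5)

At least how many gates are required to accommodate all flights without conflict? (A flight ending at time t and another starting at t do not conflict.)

starts: [1, 1, 3, 4, 4, 6, 8, 8, 9, 9, 11, 11]
ends:   [2, 4, 5, 6, 6, 9, 10, 10, 10, 11, 12, 13]
s1→1 s1→2 e2→1 s3→2 e4→1 s4→2 s4→3 e5→2 e6→1 e6→0 s6→1 s8→2 s8→3 e9→2 s9→3 s9→4  — peak 4.

4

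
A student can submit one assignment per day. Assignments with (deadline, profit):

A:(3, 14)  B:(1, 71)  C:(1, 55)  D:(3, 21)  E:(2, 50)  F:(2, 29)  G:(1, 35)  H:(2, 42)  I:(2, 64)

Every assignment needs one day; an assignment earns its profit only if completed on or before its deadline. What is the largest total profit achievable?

156

Sort by profit descending; place each in the latest free slot ≤ its deadline.
By profit: B(d1,71), I(d2,64), C(d1,55), E(d2,50), H(d2,42), G(d1,35), F(d2,29), D(d3,21), A(d3,14)
B→slot 1; I→slot 2; C skipped; E skipped; H skipped; G skipped; F skipped; D→slot 3; A skipped.
Profit = 71 + 64 + 21 = 156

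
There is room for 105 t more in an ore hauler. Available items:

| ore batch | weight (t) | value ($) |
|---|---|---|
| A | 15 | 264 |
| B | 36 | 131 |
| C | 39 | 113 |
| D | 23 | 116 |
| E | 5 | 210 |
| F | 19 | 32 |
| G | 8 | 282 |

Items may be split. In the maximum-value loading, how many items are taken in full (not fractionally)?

5

Greedy by value/weight ratio, highest first.
Order: E (210/5=42.00) > G (282/8=35.25) > A (264/15=17.60) > D (116/23=5.04) > B (131/36=3.64) > C (113/39=2.90) > F (32/19=1.68)
Fill: take E (5 @ 210) → take G (8 @ 282) → take A (15 @ 264) → take D (23 @ 116) → take B (36 @ 131) → take 18/39 of C → 52.15; 105/105 used.
5 item(s) taken whole; one partial (take 18/39 of C).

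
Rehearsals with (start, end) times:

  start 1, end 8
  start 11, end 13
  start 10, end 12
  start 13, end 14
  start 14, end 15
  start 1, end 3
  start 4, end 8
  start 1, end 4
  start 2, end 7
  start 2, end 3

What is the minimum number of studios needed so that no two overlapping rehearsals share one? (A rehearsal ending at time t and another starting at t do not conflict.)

5

starts: [1, 1, 1, 2, 2, 4, 10, 11, 13, 14]
ends:   [3, 3, 4, 7, 8, 8, 12, 13, 14, 15]
s1→1 s1→2 s1→3 s2→4 s2→5  — peak 5.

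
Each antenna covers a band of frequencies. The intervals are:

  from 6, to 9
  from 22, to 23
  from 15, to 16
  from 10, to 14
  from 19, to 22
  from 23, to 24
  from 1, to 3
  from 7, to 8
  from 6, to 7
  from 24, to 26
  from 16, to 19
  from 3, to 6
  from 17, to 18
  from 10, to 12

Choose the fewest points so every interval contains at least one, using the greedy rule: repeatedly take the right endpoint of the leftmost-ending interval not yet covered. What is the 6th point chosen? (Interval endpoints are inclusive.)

Sorted: [1,3] [3,6] [6,7] [7,8] [6,9] [10,12] [10,14] [15,16] [17,18] [16,19] [19,22] [22,23] [23,24] [24,26]
{[1,3],[3,6]} hit by 3; {[6,7],[7,8],[6,9]} hit by 7; {[10,12],[10,14]} hit by 12; {[15,16]} hit by 16; {[17,18],[16,19]} hit by 18; {[19,22],[22,23]} hit by 22; {[23,24],[24,26]} hit by 24.
Points: 3, 7, 12, 16, 18, 22, 24 (7 total).

22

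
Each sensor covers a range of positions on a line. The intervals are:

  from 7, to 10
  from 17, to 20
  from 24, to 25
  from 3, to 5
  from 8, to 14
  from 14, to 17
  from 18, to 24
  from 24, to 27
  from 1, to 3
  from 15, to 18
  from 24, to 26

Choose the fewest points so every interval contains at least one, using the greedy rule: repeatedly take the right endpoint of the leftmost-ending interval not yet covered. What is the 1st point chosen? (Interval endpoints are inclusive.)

By right end: [1,3]  [3,5]  [7,10]  [8,14]  [14,17]  [15,18]  [17,20]  [18,24]  [24,25]  [24,26]  [24,27]
[1,3] uncovered → point at 3; [7,10] uncovered → point at 10; [14,17] uncovered → point at 17; [18,24] uncovered → point at 24.
Points: 3, 10, 17, 24 (4 total).

3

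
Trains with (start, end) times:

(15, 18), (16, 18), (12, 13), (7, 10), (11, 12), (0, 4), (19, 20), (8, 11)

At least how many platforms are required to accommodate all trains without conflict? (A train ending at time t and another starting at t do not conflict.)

2

starts: [0, 7, 8, 11, 12, 15, 16, 19]
ends:   [4, 10, 11, 12, 13, 18, 18, 20]
s0→1 e4→0 s7→1 s8→2  — peak 2.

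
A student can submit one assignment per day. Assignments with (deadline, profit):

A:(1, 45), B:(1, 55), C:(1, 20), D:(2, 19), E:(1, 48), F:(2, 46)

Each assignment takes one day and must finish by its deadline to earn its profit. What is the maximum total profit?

Profit order: B=55 E=48 F=46 A=45 C=20 D=19
Assign: B→slot 1, E skipped, F→slot 2, A skipped, C skipped, D skipped.
Slots: [1:B] [2:F]
Profit = 55 + 46 = 101

101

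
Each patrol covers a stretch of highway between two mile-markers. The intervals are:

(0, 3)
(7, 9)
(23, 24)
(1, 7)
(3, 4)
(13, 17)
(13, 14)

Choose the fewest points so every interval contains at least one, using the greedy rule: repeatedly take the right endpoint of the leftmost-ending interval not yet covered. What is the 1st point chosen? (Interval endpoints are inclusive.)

Sort by right endpoint; whenever an interval is uncovered, place a point at its right end.
By right end: [0,3]  [3,4]  [1,7]  [7,9]  [13,14]  [13,17]  [23,24]
[0,3] uncovered → point at 3; [7,9] uncovered → point at 9; [13,14] uncovered → point at 14; [23,24] uncovered → point at 24.
Points: 3, 9, 14, 24 (4 total).

3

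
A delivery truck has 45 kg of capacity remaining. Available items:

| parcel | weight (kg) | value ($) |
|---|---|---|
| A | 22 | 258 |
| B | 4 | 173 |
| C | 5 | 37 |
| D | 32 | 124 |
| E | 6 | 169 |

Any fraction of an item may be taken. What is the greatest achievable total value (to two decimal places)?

Ratios (sorted): B 43.25, E 28.17, A 11.73, C 7.40, D 3.88
take B (4 @ 173); take E (6 @ 169); take A (22 @ 258); take C (5 @ 37); take 8/32 of D → 31.00. Capacity used 45/45.
Total value = 668.00

668.00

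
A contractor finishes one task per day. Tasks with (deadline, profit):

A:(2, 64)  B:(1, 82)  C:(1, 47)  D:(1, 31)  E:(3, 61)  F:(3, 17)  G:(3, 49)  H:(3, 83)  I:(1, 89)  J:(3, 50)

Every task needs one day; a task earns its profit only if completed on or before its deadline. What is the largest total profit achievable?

236

Take jobs in profit order; each goes to the latest open slot no later than its deadline.
Profit order: I=89 H=83 B=82 A=64 E=61 J=50 G=49 C=47 D=31 F=17
Assign: I→slot 1, H→slot 3, B skipped, A→slot 2, E skipped, J skipped, G skipped, C skipped, D skipped, F skipped.
Slots: [1:I] [2:A] [3:H]
Profit = 89 + 64 + 83 = 236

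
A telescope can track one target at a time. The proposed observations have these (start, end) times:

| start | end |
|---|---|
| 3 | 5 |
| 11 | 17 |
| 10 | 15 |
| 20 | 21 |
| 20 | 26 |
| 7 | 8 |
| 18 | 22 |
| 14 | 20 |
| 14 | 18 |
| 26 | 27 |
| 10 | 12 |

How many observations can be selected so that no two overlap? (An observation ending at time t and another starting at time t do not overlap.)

Order by finish time; keep every interval that doesn't clash with the previous kept one.
Sorted by end: (3,5)  (7,8)  (10,12)  (10,15)  (11,17)  (14,18)  (14,20)  (20,21)  (18,22)  (20,26)  (26,27)
take (3,5); take (7,8); take (10,12); take (14,18); skip (14,20); take (20,21); skip (20,26); take (26,27).
Selected 6 observations.

6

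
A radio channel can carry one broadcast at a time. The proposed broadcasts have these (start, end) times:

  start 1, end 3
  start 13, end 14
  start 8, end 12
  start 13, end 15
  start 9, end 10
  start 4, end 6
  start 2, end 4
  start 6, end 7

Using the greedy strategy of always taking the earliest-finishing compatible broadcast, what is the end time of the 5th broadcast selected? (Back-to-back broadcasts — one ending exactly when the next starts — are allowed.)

Greedy by earliest finish: after sorting by end time, pick each interval compatible with the last pick.
By end time: (1,3), (2,4), (4,6), (6,7), (9,10), (8,12), (13,14), (13,15).
Pick (1,3); next start ≥ 3 → (4,6); next start ≥ 6 → (6,7); next start ≥ 7 → (9,10); next start ≥ 10 → (13,14).
Selected: (1,3) (4,6) (6,7) (9,10) (13,14)

14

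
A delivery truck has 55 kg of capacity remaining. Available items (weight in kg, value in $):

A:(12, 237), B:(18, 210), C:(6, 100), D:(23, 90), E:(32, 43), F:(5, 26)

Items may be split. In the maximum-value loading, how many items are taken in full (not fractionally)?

4

Ratios (sorted): A 19.75, C 16.67, B 11.67, F 5.20, D 3.91, E 1.34
take A (12 @ 237); take C (6 @ 100); take B (18 @ 210); take F (5 @ 26); take 14/23 of D → 54.78. Capacity used 55/55.
4 item(s) taken whole; one partial (take 14/23 of D).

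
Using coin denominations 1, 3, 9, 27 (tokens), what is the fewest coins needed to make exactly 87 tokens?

87 − 3×27→6 − 2×3→0
Total coins = 3 + 2 = 5

5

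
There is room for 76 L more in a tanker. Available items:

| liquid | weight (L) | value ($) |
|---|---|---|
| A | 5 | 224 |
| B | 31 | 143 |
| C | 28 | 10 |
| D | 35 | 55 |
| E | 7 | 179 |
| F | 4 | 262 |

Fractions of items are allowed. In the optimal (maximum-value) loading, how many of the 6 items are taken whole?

4

Greedy by value/weight ratio, highest first.
Ratios (sorted): F 65.50, A 44.80, E 25.57, B 4.61, D 1.57, C 0.36
take F (4 @ 262); take A (5 @ 224); take E (7 @ 179); take B (31 @ 143); take 29/35 of D → 45.57. Capacity used 76/76.
4 item(s) taken whole; one partial (take 29/35 of D).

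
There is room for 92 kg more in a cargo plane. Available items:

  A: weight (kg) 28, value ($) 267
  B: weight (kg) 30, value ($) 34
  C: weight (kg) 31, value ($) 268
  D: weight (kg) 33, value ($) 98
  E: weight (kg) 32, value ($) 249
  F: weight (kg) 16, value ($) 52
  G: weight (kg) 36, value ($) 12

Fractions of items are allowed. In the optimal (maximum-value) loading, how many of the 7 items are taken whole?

3

Greedy by value/weight ratio, highest first.
Order: A (267/28=9.54) > C (268/31=8.65) > E (249/32=7.78) > F (52/16=3.25) > D (98/33=2.97) > B (34/30=1.13) > G (12/36=0.33)
Fill: take A (28 @ 267) → take C (31 @ 268) → take E (32 @ 249) → take 1/16 of F → 3.25; 92/92 used.
3 item(s) taken whole; one partial (take 1/16 of F).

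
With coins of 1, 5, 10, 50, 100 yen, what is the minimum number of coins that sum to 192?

Greedy: take as many of the largest coin as possible, then repeat with the remainder.
192 = 1×100 + 1×50 + 4×10 + 2×1
Total coins = 1 + 1 + 4 + 2 = 8

8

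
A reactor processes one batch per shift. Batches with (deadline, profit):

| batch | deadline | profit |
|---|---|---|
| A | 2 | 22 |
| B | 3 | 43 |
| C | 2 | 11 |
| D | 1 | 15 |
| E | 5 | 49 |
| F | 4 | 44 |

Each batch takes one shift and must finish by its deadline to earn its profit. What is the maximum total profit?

By profit: E(d5,49), F(d4,44), B(d3,43), A(d2,22), D(d1,15), C(d2,11)
E→slot 5; F→slot 4; B→slot 3; A→slot 2; D→slot 1; C skipped.
Profit = 15 + 22 + 43 + 44 + 49 = 173

173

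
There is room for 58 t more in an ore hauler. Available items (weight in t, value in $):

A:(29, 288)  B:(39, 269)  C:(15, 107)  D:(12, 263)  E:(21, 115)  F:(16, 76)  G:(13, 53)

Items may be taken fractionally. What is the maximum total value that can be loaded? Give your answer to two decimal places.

Sort by value per unit weight and fill in that order.
Ratios (sorted): D 21.92, A 9.93, C 7.13, B 6.90, E 5.48, F 4.75, G 4.08
take D (12 @ 263); take A (29 @ 288); take C (15 @ 107); take 2/39 of B → 13.79. Capacity used 58/58.
Total value = 671.79

671.79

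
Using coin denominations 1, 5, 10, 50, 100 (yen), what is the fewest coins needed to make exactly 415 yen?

Greedy: take as many of the largest coin as possible, then repeat with the remainder.
415 − 4×100→15 − 1×10→5 − 1×5→0
Total coins = 4 + 1 + 1 = 6

6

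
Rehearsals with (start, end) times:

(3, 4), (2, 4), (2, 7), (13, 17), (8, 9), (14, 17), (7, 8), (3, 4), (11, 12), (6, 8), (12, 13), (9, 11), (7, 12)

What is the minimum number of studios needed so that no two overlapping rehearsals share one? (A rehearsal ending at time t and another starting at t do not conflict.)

The answer is the maximum number of intervals overlapping at any instant.
starts: [2, 2, 3, 3, 6, 7, 7, 8, 9, 11, 12, 13, 14]
ends:   [4, 4, 4, 7, 8, 8, 9, 11, 12, 12, 13, 17, 17]
s2→1 s2→2 s3→3 s3→4  — peak 4.

4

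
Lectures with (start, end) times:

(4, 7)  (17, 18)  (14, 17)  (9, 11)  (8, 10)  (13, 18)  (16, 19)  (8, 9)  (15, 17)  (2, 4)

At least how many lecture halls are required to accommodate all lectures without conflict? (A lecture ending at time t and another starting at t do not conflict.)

Events (time:±→running): 2:+→1 4:-→0 4:+→1 7:-→0 8:+→1 8:+→2 9:-→1 9:+→2 10:-→1 11:-→0 13:+→1 14:+→2 15:+→3 16:+→4 … peak 4.

4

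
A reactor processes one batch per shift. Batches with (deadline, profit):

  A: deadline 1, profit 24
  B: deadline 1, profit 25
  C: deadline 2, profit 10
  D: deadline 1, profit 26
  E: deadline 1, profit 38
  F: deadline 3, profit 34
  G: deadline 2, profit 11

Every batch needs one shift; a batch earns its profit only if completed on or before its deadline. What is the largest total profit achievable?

83

Sort by profit descending; place each in the latest free slot ≤ its deadline.
Profit order: E=38 F=34 D=26 B=25 A=24 G=11 C=10
Assign: E→slot 1, F→slot 3, D skipped, B skipped, A skipped, G→slot 2, C skipped.
Slots: [1:E] [2:G] [3:F]
Profit = 38 + 11 + 34 = 83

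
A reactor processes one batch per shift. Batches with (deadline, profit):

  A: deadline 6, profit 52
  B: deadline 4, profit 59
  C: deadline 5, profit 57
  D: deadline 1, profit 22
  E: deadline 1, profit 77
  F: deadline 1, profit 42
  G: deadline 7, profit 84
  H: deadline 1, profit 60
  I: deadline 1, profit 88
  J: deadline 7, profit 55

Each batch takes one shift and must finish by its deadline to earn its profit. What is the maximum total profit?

By profit: I(d1,88), G(d7,84), E(d1,77), H(d1,60), B(d4,59), C(d5,57), J(d7,55), A(d6,52), F(d1,42), D(d1,22)
I→slot 1; G→slot 7; E skipped; H skipped; B→slot 4; C→slot 5; J→slot 6; A→slot 3; F skipped; D skipped.
Profit = 88 + 52 + 59 + 57 + 55 + 84 = 395

395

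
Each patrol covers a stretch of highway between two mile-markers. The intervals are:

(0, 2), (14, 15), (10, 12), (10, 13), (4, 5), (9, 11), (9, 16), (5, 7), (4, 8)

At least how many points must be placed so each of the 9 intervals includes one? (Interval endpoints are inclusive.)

Sort by right endpoint; whenever an interval is uncovered, place a point at its right end.
By right end: [0,2]  [4,5]  [5,7]  [4,8]  [9,11]  [10,12]  [10,13]  [14,15]  [9,16]
[0,2] uncovered → point at 2; [4,5] uncovered → point at 5; [9,11] uncovered → point at 11; [14,15] uncovered → point at 15.
Points: 2, 5, 11, 15 (4 total).

4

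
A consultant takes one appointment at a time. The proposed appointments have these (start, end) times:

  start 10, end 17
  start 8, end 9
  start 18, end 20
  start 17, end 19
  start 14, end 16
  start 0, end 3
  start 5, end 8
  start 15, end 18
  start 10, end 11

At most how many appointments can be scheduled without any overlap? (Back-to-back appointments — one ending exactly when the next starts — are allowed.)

6

Sorted by end: (0,3)  (5,8)  (8,9)  (10,11)  (14,16)  (10,17)  (15,18)  (17,19)  (18,20)
take (0,3); take (5,8); take (8,9); take (10,11); take (14,16); take (17,19).
Selected 6 appointments.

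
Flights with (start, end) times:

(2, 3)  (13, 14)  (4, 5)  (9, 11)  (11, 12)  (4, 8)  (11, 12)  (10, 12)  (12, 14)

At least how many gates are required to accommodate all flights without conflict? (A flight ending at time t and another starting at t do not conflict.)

The answer is the maximum number of intervals overlapping at any instant.
starts: [2, 4, 4, 9, 10, 11, 11, 12, 13]
ends:   [3, 5, 8, 11, 12, 12, 12, 14, 14]
s2→1 e3→0 s4→1 s4→2 e5→1 e8→0 s9→1 s10→2 e11→1 s11→2 s11→3  — peak 3.

3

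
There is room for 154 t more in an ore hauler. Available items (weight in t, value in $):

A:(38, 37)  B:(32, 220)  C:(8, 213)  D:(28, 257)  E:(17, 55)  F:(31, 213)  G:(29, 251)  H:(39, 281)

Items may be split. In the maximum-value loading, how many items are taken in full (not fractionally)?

Sort by value per unit weight and fill in that order.
Order: C (213/8=26.62) > D (257/28=9.18) > G (251/29=8.66) > H (281/39=7.21) > B (220/32=6.88) > F (213/31=6.87) > E (55/17=3.24) > A (37/38=0.97)
Fill: take C (8 @ 213) → take D (28 @ 257) → take G (29 @ 251) → take H (39 @ 281) → take B (32 @ 220) → take 18/31 of F → 123.68; 154/154 used.
5 item(s) taken whole; one partial (take 18/31 of F).

5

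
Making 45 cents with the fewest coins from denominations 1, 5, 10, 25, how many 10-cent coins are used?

2

Use the largest denomination that fits, subtract, and repeat.
45 = 1×25 + 2×10
Count of 10: 2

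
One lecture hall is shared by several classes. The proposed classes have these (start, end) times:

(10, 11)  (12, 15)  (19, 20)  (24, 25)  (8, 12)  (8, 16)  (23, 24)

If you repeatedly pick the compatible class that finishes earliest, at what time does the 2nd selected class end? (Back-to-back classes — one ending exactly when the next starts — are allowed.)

15

Greedy by earliest finish: after sorting by end time, pick each interval compatible with the last pick.
By end time: (10,11), (8,12), (12,15), (8,16), (19,20), (23,24), (24,25).
Pick (10,11); next start ≥ 11 → (12,15); next start ≥ 15 → (19,20); next start ≥ 20 → (23,24); next start ≥ 24 → (24,25).
Selected: (10,11) (12,15) (19,20) (23,24) (24,25)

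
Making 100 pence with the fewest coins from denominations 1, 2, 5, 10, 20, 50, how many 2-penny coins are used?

0

Use the largest denomination that fits, subtract, and repeat.
100 − 2×50→0
Count of 2: 0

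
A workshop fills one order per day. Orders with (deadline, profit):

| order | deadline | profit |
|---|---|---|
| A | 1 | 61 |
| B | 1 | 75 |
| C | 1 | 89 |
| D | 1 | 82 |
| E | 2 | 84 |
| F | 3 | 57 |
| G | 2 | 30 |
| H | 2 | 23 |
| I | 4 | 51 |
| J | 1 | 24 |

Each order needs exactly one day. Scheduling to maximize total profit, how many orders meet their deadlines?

4

Take jobs in profit order; each goes to the latest open slot no later than its deadline.
By profit: C(d1,89), E(d2,84), D(d1,82), B(d1,75), A(d1,61), F(d3,57), I(d4,51), G(d2,30), J(d1,24), H(d2,23)
C→slot 1; E→slot 2; D skipped; B skipped; A skipped; F→slot 3; I→slot 4; G skipped; J skipped; H skipped.
4 of 10 scheduled.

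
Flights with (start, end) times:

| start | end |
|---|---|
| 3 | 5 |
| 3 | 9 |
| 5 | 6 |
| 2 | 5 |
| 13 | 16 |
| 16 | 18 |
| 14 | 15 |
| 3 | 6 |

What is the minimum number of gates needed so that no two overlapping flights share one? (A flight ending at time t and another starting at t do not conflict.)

starts: [2, 3, 3, 3, 5, 13, 14, 16]
ends:   [5, 5, 6, 6, 9, 15, 16, 18]
s2→1 s3→2 s3→3 s3→4  — peak 4.

4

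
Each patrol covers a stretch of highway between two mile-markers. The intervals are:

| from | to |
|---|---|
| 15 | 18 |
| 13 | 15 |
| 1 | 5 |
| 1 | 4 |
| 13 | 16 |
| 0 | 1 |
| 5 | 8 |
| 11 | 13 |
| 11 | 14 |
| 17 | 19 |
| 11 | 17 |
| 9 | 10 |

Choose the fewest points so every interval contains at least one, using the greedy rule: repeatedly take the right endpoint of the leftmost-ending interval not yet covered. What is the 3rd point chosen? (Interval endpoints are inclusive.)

By right end: [0,1]  [1,4]  [1,5]  [5,8]  [9,10]  [11,13]  [11,14]  [13,15]  [13,16]  [11,17]  [15,18]  [17,19]
[0,1] uncovered → point at 1; [5,8] uncovered → point at 8; [9,10] uncovered → point at 10; [11,13] uncovered → point at 13; [15,18] uncovered → point at 18.
Points: 1, 8, 10, 13, 18 (5 total).

10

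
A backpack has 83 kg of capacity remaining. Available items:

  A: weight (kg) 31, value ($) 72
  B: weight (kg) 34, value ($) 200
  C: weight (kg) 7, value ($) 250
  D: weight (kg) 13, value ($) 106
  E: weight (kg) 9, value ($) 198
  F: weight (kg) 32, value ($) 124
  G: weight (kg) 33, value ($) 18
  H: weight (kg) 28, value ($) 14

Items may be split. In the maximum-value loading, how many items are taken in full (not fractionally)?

4

Greedy by value/weight ratio, highest first.
Order: C (250/7=35.71) > E (198/9=22.00) > D (106/13=8.15) > B (200/34=5.88) > F (124/32=3.88) > A (72/31=2.32) > G (18/33=0.55) > H (14/28=0.50)
Fill: take C (7 @ 250) → take E (9 @ 198) → take D (13 @ 106) → take B (34 @ 200) → take 20/32 of F → 77.50; 83/83 used.
4 item(s) taken whole; one partial (take 20/32 of F).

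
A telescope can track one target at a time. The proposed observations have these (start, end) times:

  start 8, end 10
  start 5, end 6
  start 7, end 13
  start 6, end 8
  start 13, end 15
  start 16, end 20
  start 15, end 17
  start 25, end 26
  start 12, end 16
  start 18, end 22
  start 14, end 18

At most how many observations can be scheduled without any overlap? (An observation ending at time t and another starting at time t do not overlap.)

7

Sorted by end: (5,6)  (6,8)  (8,10)  (7,13)  (13,15)  (12,16)  (15,17)  (14,18)  (16,20)  (18,22)  (25,26)
take (5,6); take (6,8); take (8,10); take (13,15); take (15,17); take (18,22); take (25,26).
Selected 7 observations.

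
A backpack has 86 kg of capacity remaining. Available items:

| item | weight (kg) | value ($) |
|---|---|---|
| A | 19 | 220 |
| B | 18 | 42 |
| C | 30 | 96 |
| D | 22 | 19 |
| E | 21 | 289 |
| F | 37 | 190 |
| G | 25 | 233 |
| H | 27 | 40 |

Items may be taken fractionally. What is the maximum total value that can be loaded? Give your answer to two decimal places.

849.84

Ratios (sorted): E 13.76, A 11.58, G 9.32, F 5.14, C 3.20, B 2.33, H 1.48, D 0.86
take E (21 @ 289); take A (19 @ 220); take G (25 @ 233); take 21/37 of F → 107.84. Capacity used 86/86.
Total value = 849.84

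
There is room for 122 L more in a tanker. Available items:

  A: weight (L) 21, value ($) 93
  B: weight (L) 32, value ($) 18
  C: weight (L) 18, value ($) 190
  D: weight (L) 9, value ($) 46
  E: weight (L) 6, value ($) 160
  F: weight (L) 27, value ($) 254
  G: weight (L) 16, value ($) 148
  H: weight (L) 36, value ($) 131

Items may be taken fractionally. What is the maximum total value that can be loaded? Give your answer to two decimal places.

Greedy by value/weight ratio, highest first.
Order: E (160/6=26.67) > C (190/18=10.56) > F (254/27=9.41) > G (148/16=9.25) > D (46/9=5.11) > A (93/21=4.43) > H (131/36=3.64) > B (18/32=0.56)
Fill: take E (6 @ 160) → take C (18 @ 190) → take F (27 @ 254) → take G (16 @ 148) → take D (9 @ 46) → take A (21 @ 93) → take 25/36 of H → 90.97; 122/122 used.
Total value = 981.97

981.97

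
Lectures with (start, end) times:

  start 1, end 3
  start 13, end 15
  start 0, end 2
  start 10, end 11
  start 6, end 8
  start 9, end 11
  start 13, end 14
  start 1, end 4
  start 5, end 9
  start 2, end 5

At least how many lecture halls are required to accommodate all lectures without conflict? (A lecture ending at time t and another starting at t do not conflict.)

The answer is the maximum number of intervals overlapping at any instant.
Events (time:±→running): 0:+→1 1:+→2 1:+→3 … peak 3.

3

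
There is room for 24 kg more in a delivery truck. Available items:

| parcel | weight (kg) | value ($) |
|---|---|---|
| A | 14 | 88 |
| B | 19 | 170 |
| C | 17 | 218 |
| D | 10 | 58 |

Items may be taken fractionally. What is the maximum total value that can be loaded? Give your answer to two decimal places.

280.63

Ratios (sorted): C 12.82, B 8.95, A 6.29, D 5.80
take C (17 @ 218); take 7/19 of B → 62.63. Capacity used 24/24.
Total value = 280.63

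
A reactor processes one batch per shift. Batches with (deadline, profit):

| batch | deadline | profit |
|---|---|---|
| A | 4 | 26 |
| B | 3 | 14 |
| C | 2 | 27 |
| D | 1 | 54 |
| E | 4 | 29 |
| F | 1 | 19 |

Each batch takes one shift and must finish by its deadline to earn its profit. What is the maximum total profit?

Sort by profit descending; place each in the latest free slot ≤ its deadline.
Profit order: D=54 E=29 C=27 A=26 F=19 B=14
Assign: D→slot 1, E→slot 4, C→slot 2, A→slot 3, F skipped, B skipped.
Slots: [1:D] [2:C] [3:A] [4:E]
Profit = 54 + 27 + 26 + 29 = 136

136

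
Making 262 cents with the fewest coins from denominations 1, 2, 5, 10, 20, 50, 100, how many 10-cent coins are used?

Use the largest denomination that fits, subtract, and repeat.
262 = 2×100 + 1×50 + 1×10 + 1×2
Count of 10: 1

1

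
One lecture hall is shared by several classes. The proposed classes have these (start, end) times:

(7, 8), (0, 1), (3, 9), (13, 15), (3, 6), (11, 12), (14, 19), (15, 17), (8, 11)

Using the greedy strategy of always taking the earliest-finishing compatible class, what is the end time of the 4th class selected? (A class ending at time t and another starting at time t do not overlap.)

11

By end time: (0,1), (3,6), (7,8), (3,9), (8,11), (11,12), (13,15), (15,17), (14,19).
Pick (0,1); next start ≥ 1 → (3,6); next start ≥ 6 → (7,8); next start ≥ 8 → (8,11); next start ≥ 11 → (11,12); next start ≥ 12 → (13,15); next start ≥ 15 → (15,17).
Selected: (0,1) (3,6) (7,8) (8,11) (11,12) (13,15) (15,17)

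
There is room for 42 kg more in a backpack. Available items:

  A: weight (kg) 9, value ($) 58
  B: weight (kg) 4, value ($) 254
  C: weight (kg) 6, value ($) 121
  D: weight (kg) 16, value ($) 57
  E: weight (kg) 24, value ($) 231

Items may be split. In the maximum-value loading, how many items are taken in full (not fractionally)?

3

Sort by value per unit weight and fill in that order.
Order: B (254/4=63.50) > C (121/6=20.17) > E (231/24=9.62) > A (58/9=6.44) > D (57/16=3.56)
Fill: take B (4 @ 254) → take C (6 @ 121) → take E (24 @ 231) → take 8/9 of A → 51.56; 42/42 used.
3 item(s) taken whole; one partial (take 8/9 of A).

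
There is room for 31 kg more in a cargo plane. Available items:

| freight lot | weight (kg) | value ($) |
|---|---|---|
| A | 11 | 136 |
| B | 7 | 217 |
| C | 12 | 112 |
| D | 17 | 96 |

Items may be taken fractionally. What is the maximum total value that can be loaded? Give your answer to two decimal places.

470.65

Sort by value per unit weight and fill in that order.
Ratios (sorted): B 31.00, A 12.36, C 9.33, D 5.65
take B (7 @ 217); take A (11 @ 136); take C (12 @ 112); take 1/17 of D → 5.65. Capacity used 31/31.
Total value = 470.65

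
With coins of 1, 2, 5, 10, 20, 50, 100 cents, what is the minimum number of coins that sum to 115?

3

115 − 1×100→15 − 1×10→5 − 1×5→0
Total coins = 1 + 1 + 1 = 3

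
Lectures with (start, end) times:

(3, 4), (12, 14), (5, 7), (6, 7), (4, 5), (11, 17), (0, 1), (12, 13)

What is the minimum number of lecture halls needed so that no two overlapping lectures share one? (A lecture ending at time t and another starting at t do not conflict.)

3

Events (time:±→running): 0:+→1 1:-→0 3:+→1 4:-→0 4:+→1 5:-→0 5:+→1 6:+→2 7:-→1 7:-→0 11:+→1 12:+→2 12:+→3 … peak 3.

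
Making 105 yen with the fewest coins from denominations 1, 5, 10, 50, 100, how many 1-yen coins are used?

105 = 1×100 + 1×5
Count of 1: 0

0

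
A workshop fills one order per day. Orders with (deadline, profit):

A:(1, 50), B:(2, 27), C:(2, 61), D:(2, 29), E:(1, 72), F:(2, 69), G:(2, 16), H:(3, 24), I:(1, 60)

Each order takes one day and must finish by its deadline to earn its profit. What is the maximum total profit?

165

Take jobs in profit order; each goes to the latest open slot no later than its deadline.
By profit: E(d1,72), F(d2,69), C(d2,61), I(d1,60), A(d1,50), D(d2,29), B(d2,27), H(d3,24), G(d2,16)
E→slot 1; F→slot 2; C skipped; I skipped; A skipped; D skipped; B skipped; H→slot 3; G skipped.
Profit = 72 + 69 + 24 = 165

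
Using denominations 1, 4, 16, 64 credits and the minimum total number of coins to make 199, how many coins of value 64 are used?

3

Use the largest denomination that fits, subtract, and repeat.
199 = 3×64 + 1×4 + 3×1
Count of 64: 3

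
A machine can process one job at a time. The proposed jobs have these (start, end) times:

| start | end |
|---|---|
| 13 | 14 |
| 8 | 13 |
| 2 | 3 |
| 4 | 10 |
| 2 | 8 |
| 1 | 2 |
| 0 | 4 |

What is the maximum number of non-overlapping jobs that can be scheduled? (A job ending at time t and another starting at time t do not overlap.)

4

Sort by end time and greedily take each interval whose start is ≥ the last chosen end.
Sorted by end: (1,2)  (2,3)  (0,4)  (2,8)  (4,10)  (8,13)  (13,14)
take (1,2); take (2,3); skip (2,8); take (4,10); take (13,14).
Selected 4 jobs.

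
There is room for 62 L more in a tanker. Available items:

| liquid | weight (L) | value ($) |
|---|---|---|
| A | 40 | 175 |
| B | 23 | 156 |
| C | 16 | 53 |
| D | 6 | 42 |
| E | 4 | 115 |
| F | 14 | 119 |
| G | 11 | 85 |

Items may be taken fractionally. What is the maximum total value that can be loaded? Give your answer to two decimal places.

534.50

Order: E (115/4=28.75) > F (119/14=8.50) > G (85/11=7.73) > D (42/6=7.00) > B (156/23=6.78) > A (175/40=4.38) > C (53/16=3.31)
Fill: take E (4 @ 115) → take F (14 @ 119) → take G (11 @ 85) → take D (6 @ 42) → take B (23 @ 156) → take 4/40 of A → 17.50; 62/62 used.
Total value = 534.50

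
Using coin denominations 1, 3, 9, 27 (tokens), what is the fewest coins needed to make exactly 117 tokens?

5

117 − 4×27→9 − 1×9→0
Total coins = 4 + 1 = 5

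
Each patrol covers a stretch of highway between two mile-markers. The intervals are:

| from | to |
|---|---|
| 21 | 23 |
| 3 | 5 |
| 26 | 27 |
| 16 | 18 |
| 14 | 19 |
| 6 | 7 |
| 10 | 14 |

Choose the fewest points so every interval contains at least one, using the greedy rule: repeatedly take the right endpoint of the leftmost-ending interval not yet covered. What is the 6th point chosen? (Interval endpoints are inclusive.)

Sort by right endpoint; whenever an interval is uncovered, place a point at its right end.
Sorted: [3,5] [6,7] [10,14] [16,18] [14,19] [21,23] [26,27]
{[3,5]} hit by 5; {[6,7]} hit by 7; {[10,14]} hit by 14; {[16,18],[14,19]} hit by 18; {[21,23]} hit by 23; {[26,27]} hit by 27.
Points: 5, 7, 14, 18, 23, 27 (6 total).

27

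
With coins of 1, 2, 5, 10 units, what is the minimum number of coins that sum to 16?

16 = 1×10 + 1×5 + 1×1
Total coins = 1 + 1 + 1 = 3

3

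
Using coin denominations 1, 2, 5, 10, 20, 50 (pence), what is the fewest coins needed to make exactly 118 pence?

Greedy: take as many of the largest coin as possible, then repeat with the remainder.
118 − 2×50→18 − 1×10→8 − 1×5→3 − 1×2→1 − 1×1→0
Total coins = 2 + 1 + 1 + 1 + 1 = 6

6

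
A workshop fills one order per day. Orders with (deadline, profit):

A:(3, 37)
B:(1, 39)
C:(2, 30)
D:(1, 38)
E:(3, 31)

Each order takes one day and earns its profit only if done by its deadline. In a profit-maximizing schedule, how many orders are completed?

3

Sort by profit descending; place each in the latest free slot ≤ its deadline.
By profit: B(d1,39), D(d1,38), A(d3,37), E(d3,31), C(d2,30)
B→slot 1; D skipped; A→slot 3; E→slot 2; C skipped.
3 of 5 scheduled.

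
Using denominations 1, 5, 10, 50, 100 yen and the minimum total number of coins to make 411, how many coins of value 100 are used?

4

411 − 4×100→11 − 1×10→1 − 1×1→0
Count of 100: 4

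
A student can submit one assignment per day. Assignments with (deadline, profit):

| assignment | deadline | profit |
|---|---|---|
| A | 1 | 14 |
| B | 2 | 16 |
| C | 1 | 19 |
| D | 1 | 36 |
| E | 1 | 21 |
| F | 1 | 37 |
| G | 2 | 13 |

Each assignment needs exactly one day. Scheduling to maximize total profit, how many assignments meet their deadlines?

2

Profit order: F=37 D=36 E=21 C=19 B=16 A=14 G=13
Assign: F→slot 1, D skipped, E skipped, C skipped, B→slot 2, A skipped, G skipped.
Slots: [1:F] [2:B]
2 of 7 scheduled.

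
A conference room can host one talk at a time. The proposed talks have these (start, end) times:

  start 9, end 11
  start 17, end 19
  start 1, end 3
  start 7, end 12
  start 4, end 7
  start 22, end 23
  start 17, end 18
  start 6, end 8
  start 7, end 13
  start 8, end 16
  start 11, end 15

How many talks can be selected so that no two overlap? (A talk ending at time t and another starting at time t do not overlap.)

By end time: (1,3), (4,7), (6,8), (9,11), (7,12), (7,13), (11,15), (8,16), (17,18), (17,19), (22,23).
Pick (1,3); next start ≥ 3 → (4,7); next start ≥ 7 → (9,11); next start ≥ 11 → (11,15); next start ≥ 15 → (17,18); next start ≥ 18 → (22,23).
Selected 6 talks.

6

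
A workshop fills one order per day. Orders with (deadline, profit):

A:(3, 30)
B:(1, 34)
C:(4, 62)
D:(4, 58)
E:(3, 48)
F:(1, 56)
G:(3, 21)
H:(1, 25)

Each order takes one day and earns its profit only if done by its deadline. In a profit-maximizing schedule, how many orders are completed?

4

By profit: C(d4,62), D(d4,58), F(d1,56), E(d3,48), B(d1,34), A(d3,30), H(d1,25), G(d3,21)
C→slot 4; D→slot 3; F→slot 1; E→slot 2; B skipped; A skipped; H skipped; G skipped.
4 of 8 scheduled.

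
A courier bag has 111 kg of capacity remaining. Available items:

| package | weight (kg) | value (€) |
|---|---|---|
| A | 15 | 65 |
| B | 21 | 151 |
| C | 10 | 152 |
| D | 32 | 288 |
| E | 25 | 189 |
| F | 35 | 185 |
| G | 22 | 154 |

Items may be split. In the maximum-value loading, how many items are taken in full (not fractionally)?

5

Order: C (152/10=15.20) > D (288/32=9.00) > E (189/25=7.56) > B (151/21=7.19) > G (154/22=7.00) > F (185/35=5.29) > A (65/15=4.33)
Fill: take C (10 @ 152) → take D (32 @ 288) → take E (25 @ 189) → take B (21 @ 151) → take G (22 @ 154) → take 1/35 of F → 5.29; 111/111 used.
5 item(s) taken whole; one partial (take 1/35 of F).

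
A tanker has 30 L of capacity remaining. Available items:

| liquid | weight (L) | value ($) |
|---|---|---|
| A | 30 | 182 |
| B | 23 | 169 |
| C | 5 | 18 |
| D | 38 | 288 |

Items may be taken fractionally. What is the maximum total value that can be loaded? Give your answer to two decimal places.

227.37

Sort by value per unit weight and fill in that order.
Order: D (288/38=7.58) > B (169/23=7.35) > A (182/30=6.07) > C (18/5=3.60)
Fill: take 30/38 of D → 227.37; 30/30 used.
Total value = 227.37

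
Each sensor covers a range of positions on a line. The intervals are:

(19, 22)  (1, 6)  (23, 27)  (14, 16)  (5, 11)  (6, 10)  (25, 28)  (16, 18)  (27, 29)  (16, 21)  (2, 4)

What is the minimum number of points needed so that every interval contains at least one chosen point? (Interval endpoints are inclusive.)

5

Sorted: [2,4] [1,6] [6,10] [5,11] [14,16] [16,18] [16,21] [19,22] [23,27] [25,28] [27,29]
{[2,4],[1,6]} hit by 4; {[6,10],[5,11]} hit by 10; {[14,16],[16,18],[16,21]} hit by 16; {[19,22]} hit by 22; {[23,27],[25,28],[27,29]} hit by 27.
Points: 4, 10, 16, 22, 27 (5 total).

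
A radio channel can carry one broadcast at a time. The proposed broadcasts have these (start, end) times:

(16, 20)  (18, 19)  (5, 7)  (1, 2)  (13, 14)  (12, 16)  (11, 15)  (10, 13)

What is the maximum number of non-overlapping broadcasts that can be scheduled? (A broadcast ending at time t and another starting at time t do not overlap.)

5

Sort by end time and greedily take each interval whose start is ≥ the last chosen end.
By end time: (1,2), (5,7), (10,13), (13,14), (11,15), (12,16), (18,19), (16,20).
Pick (1,2); next start ≥ 2 → (5,7); next start ≥ 7 → (10,13); next start ≥ 13 → (13,14); next start ≥ 14 → (18,19).
Selected 5 broadcasts.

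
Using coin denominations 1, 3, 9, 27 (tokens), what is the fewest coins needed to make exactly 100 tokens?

6

Greedy: take as many of the largest coin as possible, then repeat with the remainder.
100 − 3×27→19 − 2×9→1 − 1×1→0
Total coins = 3 + 2 + 1 = 6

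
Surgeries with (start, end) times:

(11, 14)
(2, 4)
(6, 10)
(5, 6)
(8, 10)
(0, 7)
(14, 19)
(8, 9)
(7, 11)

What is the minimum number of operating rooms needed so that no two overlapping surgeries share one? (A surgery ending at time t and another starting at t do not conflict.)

starts: [0, 2, 5, 6, 7, 8, 8, 11, 14]
ends:   [4, 6, 7, 9, 10, 10, 11, 14, 19]
s0→1 s2→2 e4→1 s5→2 e6→1 s6→2 e7→1 s7→2 s8→3 s8→4  — peak 4.

4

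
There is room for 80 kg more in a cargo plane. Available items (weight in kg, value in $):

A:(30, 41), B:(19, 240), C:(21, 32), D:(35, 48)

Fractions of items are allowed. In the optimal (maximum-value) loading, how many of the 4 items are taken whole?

Greedy by value/weight ratio, highest first.
Order: B (240/19=12.63) > C (32/21=1.52) > D (48/35=1.37) > A (41/30=1.37)
Fill: take B (19 @ 240) → take C (21 @ 32) → take D (35 @ 48) → take 5/30 of A → 6.83; 80/80 used.
3 item(s) taken whole; one partial (take 5/30 of A).

3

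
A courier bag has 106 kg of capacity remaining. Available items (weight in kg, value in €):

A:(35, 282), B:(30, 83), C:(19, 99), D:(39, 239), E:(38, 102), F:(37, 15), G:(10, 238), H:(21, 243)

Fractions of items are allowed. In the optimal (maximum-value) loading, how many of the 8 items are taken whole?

Order: G (238/10=23.80) > H (243/21=11.57) > A (282/35=8.06) > D (239/39=6.13) > C (99/19=5.21) > B (83/30=2.77) > E (102/38=2.68) > F (15/37=0.41)
Fill: take G (10 @ 238) → take H (21 @ 243) → take A (35 @ 282) → take D (39 @ 239) → take 1/19 of C → 5.21; 106/106 used.
4 item(s) taken whole; one partial (take 1/19 of C).

4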